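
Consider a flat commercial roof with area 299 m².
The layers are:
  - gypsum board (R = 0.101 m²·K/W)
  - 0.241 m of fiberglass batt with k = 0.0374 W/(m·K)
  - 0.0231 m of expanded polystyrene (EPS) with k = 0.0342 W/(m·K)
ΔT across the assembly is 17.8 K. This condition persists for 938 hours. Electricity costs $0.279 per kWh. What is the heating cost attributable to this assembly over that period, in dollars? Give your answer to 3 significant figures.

0.241/0.0374 = 6.444
0.0231/0.0342 = 0.6754
R_total = 0.101 + 6.444 + 0.6754 = 7.22 m²·K/W
Q = 299 × 17.8 / 7.22 = 737.1 W
E = 737.1 W × 938 h / 1000 = 691.4 kWh
Cost = 691.4 × 0.279 = $192.9

193 dollars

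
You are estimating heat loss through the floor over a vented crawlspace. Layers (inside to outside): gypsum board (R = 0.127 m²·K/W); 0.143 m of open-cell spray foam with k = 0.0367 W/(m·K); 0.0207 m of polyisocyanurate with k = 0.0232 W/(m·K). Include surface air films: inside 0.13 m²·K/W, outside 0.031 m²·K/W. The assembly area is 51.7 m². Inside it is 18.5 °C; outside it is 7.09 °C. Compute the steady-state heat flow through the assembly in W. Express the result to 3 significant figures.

0.143/0.0367 = 3.896
0.0207/0.0232 = 0.8922
R_total = 0.13 + 0.127 + 3.896 + 0.8922 + 0.031 = 5.077 m²·K/W
Q = A·ΔT/R = 51.7 × (18.5 − 7.09) / 5.077 = 116.2 W

116 W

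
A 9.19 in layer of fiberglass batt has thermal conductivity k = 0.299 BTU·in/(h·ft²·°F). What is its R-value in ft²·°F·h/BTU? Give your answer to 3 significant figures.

R = L/k = 9.19/0.299 = 30.74 ft²·°F·h/BTU

30.7 ft²·°F·h/BTU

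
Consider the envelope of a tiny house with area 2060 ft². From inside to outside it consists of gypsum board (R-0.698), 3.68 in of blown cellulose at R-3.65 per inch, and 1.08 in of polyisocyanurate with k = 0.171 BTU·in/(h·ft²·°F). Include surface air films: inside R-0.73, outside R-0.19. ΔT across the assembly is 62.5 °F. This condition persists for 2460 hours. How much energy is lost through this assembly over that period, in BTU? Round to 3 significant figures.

3.68 × 3.65 = 13.43
1.08/0.171 = 6.316
R_total = 0.73 + 0.698 + 13.43 + 6.316 + 0.19 = 21.37 ft²·°F·h/BTU
Q = 2060 × 62.5 / 21.37 = 6026 BTU/h
E = 6026 × 2460 = 14820000 BTU

14800000 BTU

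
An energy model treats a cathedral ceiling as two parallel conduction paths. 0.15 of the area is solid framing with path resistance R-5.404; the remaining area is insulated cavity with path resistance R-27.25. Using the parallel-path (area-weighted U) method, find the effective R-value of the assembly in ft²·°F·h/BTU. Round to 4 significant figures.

16.96 ft²·°F·h/BTU

U_eff = 0.85/27.25 + 0.15/5.404 = 0.031193 + 0.027757 = 0.05895
R_eff = 1/U_eff = 16.964 ft²·°F·h/BTU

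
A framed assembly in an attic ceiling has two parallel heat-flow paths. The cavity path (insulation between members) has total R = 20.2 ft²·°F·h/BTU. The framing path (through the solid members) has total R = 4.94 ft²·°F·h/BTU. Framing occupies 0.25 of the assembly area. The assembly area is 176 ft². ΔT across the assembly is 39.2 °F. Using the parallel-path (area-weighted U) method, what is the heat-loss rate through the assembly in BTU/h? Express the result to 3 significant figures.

U_eff = 0.75/20.2 + 0.25/4.94 = 0.03713 + 0.05061 = 0.08774
R_eff = 1/U_eff = 11.4 ft²·°F·h/BTU
Q = 176 × 39.2 / 11.4 = 605.3 BTU/h

605 BTU/h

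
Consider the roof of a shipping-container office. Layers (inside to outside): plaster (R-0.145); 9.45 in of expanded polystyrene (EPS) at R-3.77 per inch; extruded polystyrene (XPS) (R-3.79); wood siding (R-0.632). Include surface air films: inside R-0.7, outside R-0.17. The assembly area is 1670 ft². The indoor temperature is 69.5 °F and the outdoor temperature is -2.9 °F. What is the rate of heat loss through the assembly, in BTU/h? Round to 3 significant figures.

9.45 × 3.77 = 35.63
R_total = 0.7 + 0.145 + 35.63 + 3.79 + 0.632 + 0.17 = 41.06 ft²·°F·h/BTU
Q = A·ΔT/R = 1670 × (69.5 − (-2.9)) / 41.06 = 2944 BTU/h

2940 BTU/h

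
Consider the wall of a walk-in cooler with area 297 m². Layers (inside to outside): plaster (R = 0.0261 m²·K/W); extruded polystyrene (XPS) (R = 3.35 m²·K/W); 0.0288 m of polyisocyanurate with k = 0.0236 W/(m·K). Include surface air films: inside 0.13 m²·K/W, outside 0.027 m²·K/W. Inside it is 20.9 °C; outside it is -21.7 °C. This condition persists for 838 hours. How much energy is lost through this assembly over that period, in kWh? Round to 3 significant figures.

0.0288/0.0236 = 1.22
R_total = 0.13 + 0.0261 + 3.35 + 1.22 + 0.027 = 4.753 m²·K/W
Q = 297 × (20.9 − (-21.7)) / 4.753 = 2662 W
E = 2662 W × 838 h / 1000 = 2230 kWh

2230 kWh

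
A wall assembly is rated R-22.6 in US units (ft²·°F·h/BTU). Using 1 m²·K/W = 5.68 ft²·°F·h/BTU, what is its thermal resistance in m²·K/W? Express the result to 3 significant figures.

3.98 m²·K/W

R_SI = 22.6/5.68 = 3.979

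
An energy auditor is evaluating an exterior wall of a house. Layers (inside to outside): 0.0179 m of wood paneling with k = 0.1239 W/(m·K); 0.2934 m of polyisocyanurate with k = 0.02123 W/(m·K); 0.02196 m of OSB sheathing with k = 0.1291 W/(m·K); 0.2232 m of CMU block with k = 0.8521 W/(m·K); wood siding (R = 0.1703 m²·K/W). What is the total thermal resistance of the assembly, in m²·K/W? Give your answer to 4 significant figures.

0.0179/0.1239 = 0.14447
0.2934/0.02123 = 13.82
0.02196/0.1291 = 0.1701
0.2232/0.8521 = 0.26194
R_total = 0.14447 + 13.82 + 0.1701 + 0.26194 + 0.1703 = 14.567 m²·K/W

14.57 m²·K/W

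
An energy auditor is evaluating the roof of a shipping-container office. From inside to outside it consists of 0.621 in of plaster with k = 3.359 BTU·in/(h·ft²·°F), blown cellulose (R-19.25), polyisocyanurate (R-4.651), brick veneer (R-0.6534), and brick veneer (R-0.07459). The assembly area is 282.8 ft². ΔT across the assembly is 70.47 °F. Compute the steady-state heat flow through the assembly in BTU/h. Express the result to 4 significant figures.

0.621/3.359 = 0.18488
R_total = 0.18488 + 19.25 + 4.651 + 0.6534 + 0.07459 = 24.814 ft²·°F·h/BTU
Q = A·ΔT/R = 282.8 × 70.47 / 24.814 = 803.14 BTU/h

803.1 BTU/h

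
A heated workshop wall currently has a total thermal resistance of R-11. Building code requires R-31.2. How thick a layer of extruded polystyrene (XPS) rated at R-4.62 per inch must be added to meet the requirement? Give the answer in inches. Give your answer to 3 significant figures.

4.37 in

ΔR = 31.2 − 11 = 20.2 ft²·°F·h/BTU
L = ΔR / (R/in) = 20.2/4.62 = 4.372 in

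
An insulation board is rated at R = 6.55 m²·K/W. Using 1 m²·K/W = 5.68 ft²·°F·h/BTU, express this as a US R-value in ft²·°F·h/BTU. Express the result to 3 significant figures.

37.2 ft²·°F·h/BTU

R_US = 6.55 × 5.68 = 37.2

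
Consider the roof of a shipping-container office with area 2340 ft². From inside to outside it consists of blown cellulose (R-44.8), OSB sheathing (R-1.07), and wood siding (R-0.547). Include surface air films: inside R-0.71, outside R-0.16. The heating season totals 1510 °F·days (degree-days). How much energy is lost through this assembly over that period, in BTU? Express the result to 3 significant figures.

R_total = 0.71 + 44.8 + 1.07 + 0.547 + 0.16 = 47.29 ft²·°F·h/BTU
E = A × HDD × 24 / R = 2340 × 1510 × 24 / 47.29 = 1793000 BTU

1790000 BTU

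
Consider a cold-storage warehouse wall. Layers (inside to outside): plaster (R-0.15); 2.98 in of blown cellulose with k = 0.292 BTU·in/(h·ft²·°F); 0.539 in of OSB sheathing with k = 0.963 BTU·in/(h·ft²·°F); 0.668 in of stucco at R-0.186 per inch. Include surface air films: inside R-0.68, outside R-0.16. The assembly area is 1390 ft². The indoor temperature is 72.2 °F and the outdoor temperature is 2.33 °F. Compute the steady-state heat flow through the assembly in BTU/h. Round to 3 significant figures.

8180 BTU/h

2.98/0.292 = 10.21
0.539/0.963 = 0.5597
0.668 × 0.186 = 0.1242
R_total = 0.68 + 0.15 + 10.21 + 0.5597 + 0.1242 + 0.16 = 11.88 ft²·°F·h/BTU
Q = A·ΔT/R = 1390 × (72.2 − 2.33) / 11.88 = 8175 BTU/h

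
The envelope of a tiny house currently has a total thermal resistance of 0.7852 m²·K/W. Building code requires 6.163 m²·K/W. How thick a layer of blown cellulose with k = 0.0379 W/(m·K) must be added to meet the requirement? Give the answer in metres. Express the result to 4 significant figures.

ΔR = 6.163 − 0.7852 = 5.3778 m²·K/W
L = ΔR × k = 5.3778 × 0.0379 = 0.20382 m

0.2038 m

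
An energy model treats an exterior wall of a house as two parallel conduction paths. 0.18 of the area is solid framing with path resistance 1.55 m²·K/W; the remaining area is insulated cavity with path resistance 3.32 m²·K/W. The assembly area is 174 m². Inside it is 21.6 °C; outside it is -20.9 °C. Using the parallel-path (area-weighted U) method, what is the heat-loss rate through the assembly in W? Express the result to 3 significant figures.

U_eff = 0.82/3.32 + 0.18/1.55 = 0.247 + 0.1161 = 0.3631
R_eff = 1/U_eff = 2.754 m²·K/W
Q = 174 × (21.6 − (-20.9)) / 2.754 = 2685 W

2690 W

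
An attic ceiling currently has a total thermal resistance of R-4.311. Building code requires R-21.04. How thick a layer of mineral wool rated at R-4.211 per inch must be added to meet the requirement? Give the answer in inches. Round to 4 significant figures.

3.973 in

ΔR = 21.04 − 4.311 = 16.729 ft²·°F·h/BTU
L = ΔR / (R/in) = 16.729/4.211 = 3.9727 in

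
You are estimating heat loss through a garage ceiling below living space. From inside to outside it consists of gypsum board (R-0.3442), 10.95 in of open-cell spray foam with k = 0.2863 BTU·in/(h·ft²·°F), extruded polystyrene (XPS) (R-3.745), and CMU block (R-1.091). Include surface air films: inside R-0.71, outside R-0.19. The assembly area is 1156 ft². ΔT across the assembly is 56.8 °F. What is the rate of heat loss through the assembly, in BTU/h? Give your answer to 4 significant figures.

1481 BTU/h

10.95/0.2863 = 38.247
R_total = 0.71 + 0.3442 + 38.247 + 3.745 + 1.091 + 0.19 = 44.327 ft²·°F·h/BTU
Q = A·ΔT/R = 1156 × 56.8 / 44.327 = 1481.3 BTU/h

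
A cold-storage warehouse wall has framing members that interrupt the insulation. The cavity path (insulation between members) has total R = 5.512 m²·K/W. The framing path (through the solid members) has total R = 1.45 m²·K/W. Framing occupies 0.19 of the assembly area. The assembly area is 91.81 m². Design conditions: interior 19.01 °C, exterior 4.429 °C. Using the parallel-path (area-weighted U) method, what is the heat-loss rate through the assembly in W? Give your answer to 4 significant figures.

U_eff = 0.81/5.512 + 0.19/1.45 = 0.14695 + 0.13103 = 0.27799
R_eff = 1/U_eff = 3.5973 m²·K/W
Q = 91.81 × (19.01 − 4.429) / 3.5973 = 372.14 W

372.1 W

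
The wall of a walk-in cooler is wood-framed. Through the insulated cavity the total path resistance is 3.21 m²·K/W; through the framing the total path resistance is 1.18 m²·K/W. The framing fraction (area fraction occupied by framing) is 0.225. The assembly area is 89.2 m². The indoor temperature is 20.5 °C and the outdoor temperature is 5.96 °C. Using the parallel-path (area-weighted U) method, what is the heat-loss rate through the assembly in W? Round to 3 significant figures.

U_eff = 0.775/3.21 + 0.225/1.18 = 0.2414 + 0.1907 = 0.4321
R_eff = 1/U_eff = 2.314 m²·K/W
Q = 89.2 × (20.5 − 5.96) / 2.314 = 560.4 W

560 W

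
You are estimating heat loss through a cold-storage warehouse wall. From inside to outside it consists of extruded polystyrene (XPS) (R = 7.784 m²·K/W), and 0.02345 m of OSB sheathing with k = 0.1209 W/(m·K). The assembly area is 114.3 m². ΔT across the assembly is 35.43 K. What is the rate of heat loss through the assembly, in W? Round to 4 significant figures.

0.02345/0.1209 = 0.19396
R_total = 7.784 + 0.19396 = 7.978 m²·K/W
Q = A·ΔT/R = 114.3 × 35.43 / 7.978 = 507.6 W

507.6 W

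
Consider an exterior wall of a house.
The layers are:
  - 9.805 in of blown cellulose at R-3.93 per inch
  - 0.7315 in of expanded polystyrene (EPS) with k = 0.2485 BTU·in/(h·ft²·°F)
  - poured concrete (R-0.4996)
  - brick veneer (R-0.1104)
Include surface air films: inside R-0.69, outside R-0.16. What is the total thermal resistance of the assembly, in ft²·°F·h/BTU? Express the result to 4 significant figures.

9.805 × 3.93 = 38.534
0.7315/0.2485 = 2.9437
R_total = 0.69 + 38.534 + 2.9437 + 0.4996 + 0.1104 + 0.16 = 42.937 ft²·°F·h/BTU

42.94 ft²·°F·h/BTU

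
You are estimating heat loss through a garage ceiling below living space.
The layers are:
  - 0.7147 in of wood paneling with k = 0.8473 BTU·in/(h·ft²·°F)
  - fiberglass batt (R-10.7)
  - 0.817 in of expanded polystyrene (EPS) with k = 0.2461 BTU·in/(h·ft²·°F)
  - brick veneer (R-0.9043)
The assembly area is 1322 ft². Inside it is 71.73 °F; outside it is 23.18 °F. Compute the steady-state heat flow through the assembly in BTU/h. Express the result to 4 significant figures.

4071 BTU/h

0.7147/0.8473 = 0.8435
0.817/0.2461 = 3.3198
R_total = 0.8435 + 10.7 + 3.3198 + 0.9043 = 15.768 ft²·°F·h/BTU
Q = A·ΔT/R = 1322 × (71.73 − 23.18) / 15.768 = 4070.6 BTU/h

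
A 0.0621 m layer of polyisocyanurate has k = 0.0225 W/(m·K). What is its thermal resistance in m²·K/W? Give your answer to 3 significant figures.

R = L/k = 0.0621/0.0225 = 2.76 m²·K/W

2.76 m²·K/W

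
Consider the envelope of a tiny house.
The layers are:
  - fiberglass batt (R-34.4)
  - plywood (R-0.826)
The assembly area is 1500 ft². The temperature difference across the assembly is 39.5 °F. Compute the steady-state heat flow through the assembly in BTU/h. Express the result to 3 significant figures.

1680 BTU/h

R_total = 34.4 + 0.826 = 35.23 ft²·°F·h/BTU
Q = A·ΔT/R = 1500 × 39.5 / 35.23 = 1682 BTU/h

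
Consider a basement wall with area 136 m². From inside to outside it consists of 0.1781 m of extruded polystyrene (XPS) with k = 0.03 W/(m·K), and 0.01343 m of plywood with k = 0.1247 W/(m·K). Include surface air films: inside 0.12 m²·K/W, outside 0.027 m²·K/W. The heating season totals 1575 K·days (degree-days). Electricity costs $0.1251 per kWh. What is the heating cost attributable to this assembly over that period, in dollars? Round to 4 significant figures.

103.9 dollars

0.1781/0.03 = 5.9367
0.01343/0.1247 = 0.1077
R_total = 0.12 + 5.9367 + 0.1077 + 0.027 = 6.1914 m²·K/W
E = A × HDD × 24 / R / 1000 = 136 × 1575 × 24 / 6.1914 / 1000 = 830.32 kWh
Cost = 830.32 × 0.1251 = $103.87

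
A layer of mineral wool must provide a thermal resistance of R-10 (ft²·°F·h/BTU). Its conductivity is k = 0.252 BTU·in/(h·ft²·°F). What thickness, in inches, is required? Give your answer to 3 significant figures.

2.52 in

L = R × k = 10 × 0.252 = 2.52 in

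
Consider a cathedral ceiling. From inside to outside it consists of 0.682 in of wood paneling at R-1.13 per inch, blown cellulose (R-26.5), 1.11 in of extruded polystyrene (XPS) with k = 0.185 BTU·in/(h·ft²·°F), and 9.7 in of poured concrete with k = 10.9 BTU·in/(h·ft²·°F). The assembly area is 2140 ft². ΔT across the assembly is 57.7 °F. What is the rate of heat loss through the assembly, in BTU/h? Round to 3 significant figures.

3610 BTU/h

0.682 × 1.13 = 0.7707
1.11/0.185 = 6
9.7/10.9 = 0.8899
R_total = 0.7707 + 26.5 + 6 + 0.8899 = 34.16 ft²·°F·h/BTU
Q = A·ΔT/R = 2140 × 57.7 / 34.16 = 3615 BTU/h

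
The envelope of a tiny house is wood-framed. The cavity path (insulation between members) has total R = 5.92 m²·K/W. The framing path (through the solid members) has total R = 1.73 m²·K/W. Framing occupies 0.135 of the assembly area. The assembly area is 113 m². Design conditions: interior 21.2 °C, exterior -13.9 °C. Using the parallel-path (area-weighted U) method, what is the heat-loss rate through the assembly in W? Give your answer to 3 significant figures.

889 W

U_eff = 0.865/5.92 + 0.135/1.73 = 0.1461 + 0.07803 = 0.2241
R_eff = 1/U_eff = 4.461 m²·K/W
Q = 113 × (21.2 − (-13.9)) / 4.461 = 889 W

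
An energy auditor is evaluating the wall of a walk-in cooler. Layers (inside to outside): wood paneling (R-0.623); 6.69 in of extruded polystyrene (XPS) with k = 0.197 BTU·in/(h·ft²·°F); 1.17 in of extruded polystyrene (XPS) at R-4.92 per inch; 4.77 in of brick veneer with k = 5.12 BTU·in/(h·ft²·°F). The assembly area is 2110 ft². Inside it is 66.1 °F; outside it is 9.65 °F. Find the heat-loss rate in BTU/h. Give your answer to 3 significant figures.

6.69/0.197 = 33.96
1.17 × 4.92 = 5.756
4.77/5.12 = 0.9316
R_total = 0.623 + 33.96 + 5.756 + 0.9316 = 41.27 ft²·°F·h/BTU
Q = A·ΔT/R = 2110 × (66.1 − 9.65) / 41.27 = 2886 BTU/h

2890 BTU/h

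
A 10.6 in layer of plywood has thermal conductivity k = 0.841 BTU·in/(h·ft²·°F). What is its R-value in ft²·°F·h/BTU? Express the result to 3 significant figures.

R = L/k = 10.6/0.841 = 12.6 ft²·°F·h/BTU

12.6 ft²·°F·h/BTU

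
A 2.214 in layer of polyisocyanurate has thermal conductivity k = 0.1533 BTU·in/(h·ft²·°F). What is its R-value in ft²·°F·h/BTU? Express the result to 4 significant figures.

14.44 ft²·°F·h/BTU

R = L/k = 2.214/0.1533 = 14.442 ft²·°F·h/BTU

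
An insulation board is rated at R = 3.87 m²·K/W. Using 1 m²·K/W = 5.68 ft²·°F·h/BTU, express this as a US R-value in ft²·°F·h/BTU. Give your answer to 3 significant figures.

22.0 ft²·°F·h/BTU

R_US = 3.87 × 5.68 = 21.98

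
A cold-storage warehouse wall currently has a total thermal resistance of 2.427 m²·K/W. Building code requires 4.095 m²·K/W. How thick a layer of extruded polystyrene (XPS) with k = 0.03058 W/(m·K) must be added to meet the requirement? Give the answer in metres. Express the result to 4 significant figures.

0.05101 m

ΔR = 4.095 − 2.427 = 1.668 m²·K/W
L = ΔR × k = 1.668 × 0.03058 = 0.051007 m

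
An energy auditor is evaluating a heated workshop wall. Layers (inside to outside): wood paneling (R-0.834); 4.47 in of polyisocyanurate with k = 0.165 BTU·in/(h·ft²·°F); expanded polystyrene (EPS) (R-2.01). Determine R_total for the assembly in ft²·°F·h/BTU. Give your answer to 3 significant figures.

4.47/0.165 = 27.09
R_total = 0.834 + 27.09 + 2.01 = 29.93 ft²·°F·h/BTU

29.9 ft²·°F·h/BTU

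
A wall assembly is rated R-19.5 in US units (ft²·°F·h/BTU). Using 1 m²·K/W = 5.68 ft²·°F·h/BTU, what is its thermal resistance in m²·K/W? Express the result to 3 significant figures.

3.43 m²·K/W

R_SI = 19.5/5.68 = 3.433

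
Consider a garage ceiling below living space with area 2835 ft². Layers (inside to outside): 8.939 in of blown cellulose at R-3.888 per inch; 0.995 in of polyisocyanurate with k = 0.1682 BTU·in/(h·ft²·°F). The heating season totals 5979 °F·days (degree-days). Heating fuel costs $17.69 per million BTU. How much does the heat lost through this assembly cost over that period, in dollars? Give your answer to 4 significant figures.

176.9 dollars

8.939 × 3.888 = 34.755
0.995/0.1682 = 5.9156
R_total = 34.755 + 5.9156 = 40.67 ft²·°F·h/BTU
E = A × HDD × 24 / R = 2835 × 5979 × 24 / 40.67 = 10003000 BTU
Cost = 10003000/10⁶ × 17.69 = $176.95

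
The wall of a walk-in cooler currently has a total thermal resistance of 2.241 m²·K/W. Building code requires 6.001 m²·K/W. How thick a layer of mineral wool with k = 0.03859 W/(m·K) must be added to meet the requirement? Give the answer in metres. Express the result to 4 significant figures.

0.1451 m

ΔR = 6.001 − 2.241 = 3.76 m²·K/W
L = ΔR × k = 3.76 × 0.03859 = 0.1451 m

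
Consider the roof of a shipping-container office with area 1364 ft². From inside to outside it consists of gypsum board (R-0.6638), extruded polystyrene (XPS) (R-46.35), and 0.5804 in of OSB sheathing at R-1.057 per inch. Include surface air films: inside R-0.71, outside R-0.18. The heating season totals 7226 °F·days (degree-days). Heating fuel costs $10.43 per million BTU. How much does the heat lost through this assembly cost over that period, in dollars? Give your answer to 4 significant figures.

50.85 dollars

0.5804 × 1.057 = 0.61348
R_total = 0.71 + 0.6638 + 46.35 + 0.61348 + 0.18 = 48.517 ft²·°F·h/BTU
E = A × HDD × 24 / R = 1364 × 7226 × 24 / 48.517 = 4875600 BTU
Cost = 4875600/10⁶ × 10.43 = $50.852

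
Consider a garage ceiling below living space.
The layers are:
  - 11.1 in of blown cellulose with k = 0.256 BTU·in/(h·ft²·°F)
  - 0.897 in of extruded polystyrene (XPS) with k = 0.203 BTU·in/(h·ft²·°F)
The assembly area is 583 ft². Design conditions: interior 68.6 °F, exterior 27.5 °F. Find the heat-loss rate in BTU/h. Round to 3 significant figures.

502 BTU/h

11.1/0.256 = 43.36
0.897/0.203 = 4.419
R_total = 43.36 + 4.419 = 47.78 ft²·°F·h/BTU
Q = A·ΔT/R = 583 × (68.6 − 27.5) / 47.78 = 501.5 BTU/h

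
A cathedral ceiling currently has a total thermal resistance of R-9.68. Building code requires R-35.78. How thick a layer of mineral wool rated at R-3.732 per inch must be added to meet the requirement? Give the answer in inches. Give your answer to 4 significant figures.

6.994 in

ΔR = 35.78 − 9.68 = 26.1 ft²·°F·h/BTU
L = ΔR / (R/in) = 26.1/3.732 = 6.9936 in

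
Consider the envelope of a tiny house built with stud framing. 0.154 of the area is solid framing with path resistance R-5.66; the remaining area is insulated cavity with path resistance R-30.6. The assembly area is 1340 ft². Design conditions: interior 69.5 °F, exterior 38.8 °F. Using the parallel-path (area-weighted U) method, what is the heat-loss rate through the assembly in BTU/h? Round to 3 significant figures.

U_eff = 0.846/30.6 + 0.154/5.66 = 0.02765 + 0.02721 = 0.05486
R_eff = 1/U_eff = 18.23 ft²·°F·h/BTU
Q = 1340 × (69.5 − 38.8) / 18.23 = 2257 BTU/h

2260 BTU/h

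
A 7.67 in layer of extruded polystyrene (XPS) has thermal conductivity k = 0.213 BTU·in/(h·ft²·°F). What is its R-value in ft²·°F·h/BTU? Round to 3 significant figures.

R = L/k = 7.67/0.213 = 36.01 ft²·°F·h/BTU

36.0 ft²·°F·h/BTU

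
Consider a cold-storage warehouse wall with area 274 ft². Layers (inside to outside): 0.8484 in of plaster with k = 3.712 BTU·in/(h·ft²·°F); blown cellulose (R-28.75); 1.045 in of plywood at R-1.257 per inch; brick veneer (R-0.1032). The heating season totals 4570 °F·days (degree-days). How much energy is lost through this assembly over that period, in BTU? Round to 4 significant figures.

988700 BTU

0.8484/3.712 = 0.22856
1.045 × 1.257 = 1.3136
R_total = 0.22856 + 28.75 + 1.3136 + 0.1032 = 30.395 ft²·°F·h/BTU
E = A × HDD × 24 / R = 274 × 4570 × 24 / 30.395 = 988720 BTU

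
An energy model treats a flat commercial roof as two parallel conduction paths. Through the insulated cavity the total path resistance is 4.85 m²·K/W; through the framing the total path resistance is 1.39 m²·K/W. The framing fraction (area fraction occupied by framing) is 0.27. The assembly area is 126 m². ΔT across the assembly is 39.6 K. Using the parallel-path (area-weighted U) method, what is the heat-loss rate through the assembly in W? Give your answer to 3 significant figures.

1720 W

U_eff = 0.73/4.85 + 0.27/1.39 = 0.1505 + 0.1942 = 0.3448
R_eff = 1/U_eff = 2.901 m²·K/W
Q = 126 × 39.6 / 2.901 = 1720 W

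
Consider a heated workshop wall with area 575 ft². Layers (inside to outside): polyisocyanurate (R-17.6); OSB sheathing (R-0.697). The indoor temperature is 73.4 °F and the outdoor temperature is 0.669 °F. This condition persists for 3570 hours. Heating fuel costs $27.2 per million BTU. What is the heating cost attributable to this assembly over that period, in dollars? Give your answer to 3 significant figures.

R_total = 17.6 + 0.697 = 18.3 ft²·°F·h/BTU
Q = 575 × (73.4 − 0.669) / 18.3 = 2286 BTU/h
E = 2286 × 3570 = 8160000 BTU
Cost = 8160000/10⁶ × 27.2 = $221.9

222 dollars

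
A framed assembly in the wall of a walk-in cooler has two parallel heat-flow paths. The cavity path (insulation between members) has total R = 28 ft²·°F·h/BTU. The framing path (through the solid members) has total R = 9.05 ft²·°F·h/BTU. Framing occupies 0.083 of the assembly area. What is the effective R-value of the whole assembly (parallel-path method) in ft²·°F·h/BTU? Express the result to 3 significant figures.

U_eff = 0.917/28 + 0.083/9.05 = 0.03275 + 0.009171 = 0.04192
R_eff = 1/U_eff = 23.85 ft²·°F·h/BTU

23.9 ft²·°F·h/BTU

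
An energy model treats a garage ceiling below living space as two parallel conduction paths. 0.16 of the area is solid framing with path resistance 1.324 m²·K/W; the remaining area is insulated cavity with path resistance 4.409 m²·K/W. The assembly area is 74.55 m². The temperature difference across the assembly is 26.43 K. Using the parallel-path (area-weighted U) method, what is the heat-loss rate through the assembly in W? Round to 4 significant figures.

U_eff = 0.84/4.409 + 0.16/1.324 = 0.19052 + 0.12085 = 0.31137
R_eff = 1/U_eff = 3.2117 m²·K/W
Q = 74.55 × 26.43 / 3.2117 = 613.5 W

613.5 W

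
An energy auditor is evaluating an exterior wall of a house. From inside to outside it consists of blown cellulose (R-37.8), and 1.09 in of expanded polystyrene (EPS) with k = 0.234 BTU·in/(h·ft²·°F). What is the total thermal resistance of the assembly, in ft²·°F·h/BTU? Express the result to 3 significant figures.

1.09/0.234 = 4.658
R_total = 37.8 + 4.658 = 42.46 ft²·°F·h/BTU

42.5 ft²·°F·h/BTU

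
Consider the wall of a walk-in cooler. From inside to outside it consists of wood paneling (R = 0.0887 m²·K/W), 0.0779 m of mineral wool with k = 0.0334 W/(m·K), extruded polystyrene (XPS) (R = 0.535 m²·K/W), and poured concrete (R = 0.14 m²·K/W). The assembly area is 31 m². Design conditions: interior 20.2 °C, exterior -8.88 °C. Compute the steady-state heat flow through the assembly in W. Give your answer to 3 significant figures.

291 W

0.0779/0.0334 = 2.332
R_total = 0.0887 + 2.332 + 0.535 + 0.14 = 3.096 m²·K/W
Q = A·ΔT/R = 31 × (20.2 − (-8.88)) / 3.096 = 291.2 W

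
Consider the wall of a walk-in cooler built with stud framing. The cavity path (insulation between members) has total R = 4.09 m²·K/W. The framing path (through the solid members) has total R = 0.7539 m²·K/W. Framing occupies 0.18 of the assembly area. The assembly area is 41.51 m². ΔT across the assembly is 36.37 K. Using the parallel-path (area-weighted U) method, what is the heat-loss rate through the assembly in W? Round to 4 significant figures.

U_eff = 0.82/4.09 + 0.18/0.7539 = 0.20049 + 0.23876 = 0.43925
R_eff = 1/U_eff = 2.2766 m²·K/W
Q = 41.51 × 36.37 / 2.2766 = 663.14 W

663.1 W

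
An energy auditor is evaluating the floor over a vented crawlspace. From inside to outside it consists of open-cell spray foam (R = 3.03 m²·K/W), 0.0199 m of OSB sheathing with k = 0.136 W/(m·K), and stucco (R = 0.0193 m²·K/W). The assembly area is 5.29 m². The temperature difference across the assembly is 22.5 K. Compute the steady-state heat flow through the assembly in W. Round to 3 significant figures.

0.0199/0.136 = 0.1463
R_total = 3.03 + 0.1463 + 0.0193 = 3.196 m²·K/W
Q = A·ΔT/R = 5.29 × 22.5 / 3.196 = 37.25 W

37.2 W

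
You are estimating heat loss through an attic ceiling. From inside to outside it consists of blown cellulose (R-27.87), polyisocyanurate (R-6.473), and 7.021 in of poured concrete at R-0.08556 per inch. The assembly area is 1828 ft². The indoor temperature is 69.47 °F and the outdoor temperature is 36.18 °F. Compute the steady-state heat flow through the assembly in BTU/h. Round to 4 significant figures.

7.021 × 0.08556 = 0.60072
R_total = 27.87 + 6.473 + 0.60072 = 34.944 ft²·°F·h/BTU
Q = A·ΔT/R = 1828 × (69.47 − 36.18) / 34.944 = 1741.5 BTU/h

1741 BTU/h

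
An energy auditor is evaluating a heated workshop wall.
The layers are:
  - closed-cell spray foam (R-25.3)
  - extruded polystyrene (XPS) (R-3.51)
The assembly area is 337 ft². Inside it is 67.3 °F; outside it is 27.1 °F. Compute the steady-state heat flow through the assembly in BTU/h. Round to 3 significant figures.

R_total = 25.3 + 3.51 = 28.81 ft²·°F·h/BTU
Q = A·ΔT/R = 337 × (67.3 − 27.1) / 28.81 = 470.2 BTU/h

470 BTU/h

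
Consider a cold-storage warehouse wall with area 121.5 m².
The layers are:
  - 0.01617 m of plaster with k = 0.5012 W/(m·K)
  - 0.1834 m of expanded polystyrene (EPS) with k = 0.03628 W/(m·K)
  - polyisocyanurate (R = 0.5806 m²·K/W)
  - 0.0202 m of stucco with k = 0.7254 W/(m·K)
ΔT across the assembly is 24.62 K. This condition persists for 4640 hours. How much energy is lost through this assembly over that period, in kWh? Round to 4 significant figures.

0.01617/0.5012 = 0.032263
0.1834/0.03628 = 5.0551
0.0202/0.7254 = 0.027847
R_total = 0.032263 + 5.0551 + 0.5806 + 0.027847 = 5.6958 m²·K/W
Q = 121.5 × 24.62 / 5.6958 = 525.18 W
E = 525.18 W × 4640 h / 1000 = 2436.8 kWh

2437 kWh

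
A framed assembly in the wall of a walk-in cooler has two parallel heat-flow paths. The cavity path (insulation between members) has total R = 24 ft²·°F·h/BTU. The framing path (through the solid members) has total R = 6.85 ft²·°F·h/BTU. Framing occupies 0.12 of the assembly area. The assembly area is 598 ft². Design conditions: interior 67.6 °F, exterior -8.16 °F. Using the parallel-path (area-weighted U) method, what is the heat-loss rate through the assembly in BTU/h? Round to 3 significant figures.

U_eff = 0.88/24 + 0.12/6.85 = 0.03667 + 0.01752 = 0.05418
R_eff = 1/U_eff = 18.46 ft²·°F·h/BTU
Q = 598 × (67.6 − (-8.16)) / 18.46 = 2455 BTU/h

2450 BTU/h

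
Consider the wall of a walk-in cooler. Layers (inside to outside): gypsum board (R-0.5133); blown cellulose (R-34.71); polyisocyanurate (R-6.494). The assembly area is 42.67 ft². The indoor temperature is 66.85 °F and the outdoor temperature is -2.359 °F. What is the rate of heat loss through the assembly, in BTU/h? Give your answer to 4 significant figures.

70.79 BTU/h

R_total = 0.5133 + 34.71 + 6.494 = 41.717 ft²·°F·h/BTU
Q = A·ΔT/R = 42.67 × (66.85 − (-2.359)) / 41.717 = 70.79 BTU/h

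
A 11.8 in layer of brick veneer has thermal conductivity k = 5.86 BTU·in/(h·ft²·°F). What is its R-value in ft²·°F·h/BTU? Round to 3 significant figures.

R = L/k = 11.8/5.86 = 2.014 ft²·°F·h/BTU

2.01 ft²·°F·h/BTU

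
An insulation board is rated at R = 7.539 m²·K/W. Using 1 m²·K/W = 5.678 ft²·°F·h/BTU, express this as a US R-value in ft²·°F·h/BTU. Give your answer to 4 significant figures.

R_US = 7.539 × 5.678 = 42.806

42.81 ft²·°F·h/BTU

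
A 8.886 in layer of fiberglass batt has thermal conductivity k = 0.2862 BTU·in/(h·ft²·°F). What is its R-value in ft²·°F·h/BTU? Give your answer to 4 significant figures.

31.05 ft²·°F·h/BTU

R = L/k = 8.886/0.2862 = 31.048 ft²·°F·h/BTU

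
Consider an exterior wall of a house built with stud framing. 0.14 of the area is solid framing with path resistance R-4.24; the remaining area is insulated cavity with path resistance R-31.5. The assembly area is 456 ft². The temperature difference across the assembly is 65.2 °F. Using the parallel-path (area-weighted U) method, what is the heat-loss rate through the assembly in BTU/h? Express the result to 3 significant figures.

U_eff = 0.86/31.5 + 0.14/4.24 = 0.0273 + 0.03302 = 0.06032
R_eff = 1/U_eff = 16.58 ft²·°F·h/BTU
Q = 456 × 65.2 / 16.58 = 1793 BTU/h

1790 BTU/h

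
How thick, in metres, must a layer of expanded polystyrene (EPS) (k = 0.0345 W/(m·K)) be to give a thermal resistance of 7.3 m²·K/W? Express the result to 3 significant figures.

0.252 m

L = R·k = 7.3 × 0.0345 = 0.2519 m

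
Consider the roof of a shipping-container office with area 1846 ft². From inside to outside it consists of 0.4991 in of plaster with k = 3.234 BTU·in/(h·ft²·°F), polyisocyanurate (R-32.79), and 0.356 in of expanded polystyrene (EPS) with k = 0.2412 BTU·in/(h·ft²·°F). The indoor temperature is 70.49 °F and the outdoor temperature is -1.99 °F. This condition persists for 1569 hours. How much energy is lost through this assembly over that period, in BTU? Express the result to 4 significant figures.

6099000 BTU

0.4991/3.234 = 0.15433
0.356/0.2412 = 1.476
R_total = 0.15433 + 32.79 + 1.476 = 34.42 ft²·°F·h/BTU
Q = 1846 × (70.49 − (-1.99)) / 34.42 = 3887.2 BTU/h
E = 3887.2 × 1569 = 6099000 BTU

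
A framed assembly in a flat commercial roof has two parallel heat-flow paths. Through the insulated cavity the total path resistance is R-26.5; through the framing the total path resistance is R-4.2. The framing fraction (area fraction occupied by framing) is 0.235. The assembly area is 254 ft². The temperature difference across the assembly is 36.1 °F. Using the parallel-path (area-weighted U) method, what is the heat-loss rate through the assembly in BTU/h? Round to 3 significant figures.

778 BTU/h

U_eff = 0.765/26.5 + 0.235/4.2 = 0.02887 + 0.05595 = 0.08482
R_eff = 1/U_eff = 11.79 ft²·°F·h/BTU
Q = 254 × 36.1 / 11.79 = 777.8 BTU/h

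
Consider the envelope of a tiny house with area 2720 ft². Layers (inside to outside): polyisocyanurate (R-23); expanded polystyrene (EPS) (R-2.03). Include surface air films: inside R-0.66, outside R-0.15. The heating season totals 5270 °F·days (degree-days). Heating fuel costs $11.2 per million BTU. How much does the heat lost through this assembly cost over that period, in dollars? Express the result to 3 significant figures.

R_total = 0.66 + 23 + 2.03 + 0.15 = 25.84 ft²·°F·h/BTU
E = A × HDD × 24 / R = 2720 × 5270 × 24 / 25.84 = 13310000 BTU
Cost = 13310000/10⁶ × 11.2 = $149.1

149 dollars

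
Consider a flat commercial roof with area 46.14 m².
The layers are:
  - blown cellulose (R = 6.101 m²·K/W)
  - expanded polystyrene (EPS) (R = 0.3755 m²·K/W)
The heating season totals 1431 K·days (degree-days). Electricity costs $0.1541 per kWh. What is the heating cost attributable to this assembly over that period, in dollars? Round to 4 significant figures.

R_total = 6.101 + 0.3755 = 6.4765 m²·K/W
E = A × HDD × 24 / R / 1000 = 46.14 × 1431 × 24 / 6.4765 / 1000 = 244.67 kWh
Cost = 244.67 × 0.1541 = $37.704

37.70 dollars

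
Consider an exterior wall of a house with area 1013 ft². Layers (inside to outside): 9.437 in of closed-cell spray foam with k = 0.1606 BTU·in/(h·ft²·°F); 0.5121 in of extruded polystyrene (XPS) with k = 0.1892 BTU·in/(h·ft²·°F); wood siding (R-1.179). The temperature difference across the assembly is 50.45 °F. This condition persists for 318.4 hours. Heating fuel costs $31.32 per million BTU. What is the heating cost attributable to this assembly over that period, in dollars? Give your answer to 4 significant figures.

9.437/0.1606 = 58.761
0.5121/0.1892 = 2.7067
R_total = 58.761 + 2.7067 + 1.179 = 62.647 ft²·°F·h/BTU
Q = 1013 × 50.45 / 62.647 = 815.78 BTU/h
E = 815.78 × 318.4 = 259740 BTU
Cost = 259740/10⁶ × 31.32 = $8.1352

8.135 dollars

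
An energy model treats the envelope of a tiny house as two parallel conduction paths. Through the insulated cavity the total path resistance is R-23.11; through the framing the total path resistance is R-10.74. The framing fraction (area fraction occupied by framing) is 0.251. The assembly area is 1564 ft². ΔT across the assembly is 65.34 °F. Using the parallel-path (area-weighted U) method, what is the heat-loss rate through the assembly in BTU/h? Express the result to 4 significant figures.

U_eff = 0.749/23.11 + 0.251/10.74 = 0.03241 + 0.023371 = 0.055781
R_eff = 1/U_eff = 17.927 ft²·°F·h/BTU
Q = 1564 × 65.34 / 17.927 = 5700.3 BTU/h

5700 BTU/h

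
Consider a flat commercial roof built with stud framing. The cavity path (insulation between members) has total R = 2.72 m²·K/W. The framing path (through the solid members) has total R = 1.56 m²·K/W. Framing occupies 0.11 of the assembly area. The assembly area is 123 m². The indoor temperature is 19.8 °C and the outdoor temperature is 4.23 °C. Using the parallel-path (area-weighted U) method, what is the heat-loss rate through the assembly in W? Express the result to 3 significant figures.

762 W

U_eff = 0.89/2.72 + 0.11/1.56 = 0.3272 + 0.07051 = 0.3977
R_eff = 1/U_eff = 2.514 m²·K/W
Q = 123 × (19.8 − 4.23) / 2.514 = 761.7 W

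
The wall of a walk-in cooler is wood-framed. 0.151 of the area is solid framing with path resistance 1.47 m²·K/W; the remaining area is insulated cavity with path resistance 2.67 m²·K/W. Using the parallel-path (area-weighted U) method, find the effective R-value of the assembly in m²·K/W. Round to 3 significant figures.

U_eff = 0.849/2.67 + 0.151/1.47 = 0.318 + 0.1027 = 0.4207
R_eff = 1/U_eff = 2.377 m²·K/W

2.38 m²·K/W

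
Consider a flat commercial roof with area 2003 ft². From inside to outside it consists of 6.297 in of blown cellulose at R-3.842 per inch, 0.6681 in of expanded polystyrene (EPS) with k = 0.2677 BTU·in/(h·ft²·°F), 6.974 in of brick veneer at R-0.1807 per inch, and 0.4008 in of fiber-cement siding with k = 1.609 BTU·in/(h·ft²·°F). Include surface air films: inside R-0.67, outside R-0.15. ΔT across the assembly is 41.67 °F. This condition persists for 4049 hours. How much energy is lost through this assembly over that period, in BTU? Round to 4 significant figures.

6.297 × 3.842 = 24.193
0.6681/0.2677 = 2.4957
6.974 × 0.1807 = 1.2602
0.4008/1.609 = 0.2491
R_total = 0.67 + 24.193 + 2.4957 + 1.2602 + 0.2491 + 0.15 = 29.018 ft²·°F·h/BTU
Q = 2003 × 41.67 / 29.018 = 2876.3 BTU/h
E = 2876.3 × 4049 = 11646000 BTU

11650000 BTU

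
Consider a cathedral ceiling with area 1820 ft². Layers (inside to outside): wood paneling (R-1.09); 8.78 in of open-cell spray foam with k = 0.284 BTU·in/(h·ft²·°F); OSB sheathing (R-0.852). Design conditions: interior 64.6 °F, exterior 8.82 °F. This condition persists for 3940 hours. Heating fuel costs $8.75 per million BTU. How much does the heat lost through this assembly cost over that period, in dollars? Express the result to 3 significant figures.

107 dollars

8.78/0.284 = 30.92
R_total = 1.09 + 30.92 + 0.852 = 32.86 ft²·°F·h/BTU
Q = 1820 × (64.6 − 8.82) / 32.86 = 3090 BTU/h
E = 3090 × 3940 = 12170000 BTU
Cost = 12170000/10⁶ × 8.75 = $106.5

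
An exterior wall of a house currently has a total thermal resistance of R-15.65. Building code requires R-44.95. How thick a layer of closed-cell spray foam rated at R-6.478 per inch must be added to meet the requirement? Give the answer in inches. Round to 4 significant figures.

ΔR = 44.95 − 15.65 = 29.3 ft²·°F·h/BTU
L = ΔR / (R/in) = 29.3/6.478 = 4.523 in

4.523 in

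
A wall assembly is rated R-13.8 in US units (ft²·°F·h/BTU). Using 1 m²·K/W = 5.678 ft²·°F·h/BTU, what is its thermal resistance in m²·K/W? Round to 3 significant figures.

2.43 m²·K/W

R_SI = 13.8/5.678 = 2.43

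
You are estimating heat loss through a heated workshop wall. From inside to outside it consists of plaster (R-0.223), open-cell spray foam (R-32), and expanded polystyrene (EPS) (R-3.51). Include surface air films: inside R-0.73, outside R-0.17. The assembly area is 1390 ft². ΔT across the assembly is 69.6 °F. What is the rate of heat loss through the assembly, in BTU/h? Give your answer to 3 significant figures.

R_total = 0.73 + 0.223 + 32 + 3.51 + 0.17 = 36.63 ft²·°F·h/BTU
Q = A·ΔT/R = 1390 × 69.6 / 36.63 = 2641 BTU/h

2640 BTU/h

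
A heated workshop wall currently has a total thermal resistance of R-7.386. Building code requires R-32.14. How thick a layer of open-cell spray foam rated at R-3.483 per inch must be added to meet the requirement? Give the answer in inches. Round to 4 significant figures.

7.107 in

ΔR = 32.14 − 7.386 = 24.754 ft²·°F·h/BTU
L = ΔR / (R/in) = 24.754/3.483 = 7.1071 in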